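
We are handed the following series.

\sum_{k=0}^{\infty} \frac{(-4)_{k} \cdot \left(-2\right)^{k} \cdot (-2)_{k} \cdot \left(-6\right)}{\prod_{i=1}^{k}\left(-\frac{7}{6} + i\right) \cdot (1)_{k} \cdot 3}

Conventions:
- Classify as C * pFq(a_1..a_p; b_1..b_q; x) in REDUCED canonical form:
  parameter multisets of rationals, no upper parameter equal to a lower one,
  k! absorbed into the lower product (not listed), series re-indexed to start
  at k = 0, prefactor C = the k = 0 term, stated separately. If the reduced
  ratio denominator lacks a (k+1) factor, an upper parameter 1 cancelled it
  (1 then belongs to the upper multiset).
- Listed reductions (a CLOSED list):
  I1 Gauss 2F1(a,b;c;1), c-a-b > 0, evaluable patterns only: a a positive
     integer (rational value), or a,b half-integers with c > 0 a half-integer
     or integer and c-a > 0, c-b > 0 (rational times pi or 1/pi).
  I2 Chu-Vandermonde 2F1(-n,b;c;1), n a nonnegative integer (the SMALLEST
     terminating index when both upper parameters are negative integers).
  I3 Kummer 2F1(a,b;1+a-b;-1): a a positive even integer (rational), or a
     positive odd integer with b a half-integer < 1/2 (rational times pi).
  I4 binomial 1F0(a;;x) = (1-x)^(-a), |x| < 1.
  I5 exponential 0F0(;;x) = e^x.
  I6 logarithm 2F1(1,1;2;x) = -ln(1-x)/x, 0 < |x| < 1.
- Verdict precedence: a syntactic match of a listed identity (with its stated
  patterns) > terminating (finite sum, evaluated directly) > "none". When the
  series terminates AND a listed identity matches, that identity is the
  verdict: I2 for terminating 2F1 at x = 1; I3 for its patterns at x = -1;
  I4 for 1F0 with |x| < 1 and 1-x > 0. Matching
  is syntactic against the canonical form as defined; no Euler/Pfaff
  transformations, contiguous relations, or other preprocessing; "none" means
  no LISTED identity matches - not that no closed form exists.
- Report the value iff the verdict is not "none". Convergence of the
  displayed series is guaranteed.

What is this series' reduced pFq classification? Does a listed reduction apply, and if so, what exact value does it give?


Reduced: x = -2, 2F1, upper = {-4, -2}, lower = {-\frac{1}{6}}, C = -2. Verdict: terminating - upper parameter -2 makes this a finite sum (last index 2), evaluated exactly. Sum: \frac{2486}{5}.

Key step: from the first term -2: the lower running product (C = -2, x = -2) is a rising factorial.
Consecutive-term ratio: r(k) = -2 * (k-4) (k-2) / [(k-\frac{1}{6}) (k+1)] - poly over poly, x = -2 from leading terms; C = -2 at k = 0.


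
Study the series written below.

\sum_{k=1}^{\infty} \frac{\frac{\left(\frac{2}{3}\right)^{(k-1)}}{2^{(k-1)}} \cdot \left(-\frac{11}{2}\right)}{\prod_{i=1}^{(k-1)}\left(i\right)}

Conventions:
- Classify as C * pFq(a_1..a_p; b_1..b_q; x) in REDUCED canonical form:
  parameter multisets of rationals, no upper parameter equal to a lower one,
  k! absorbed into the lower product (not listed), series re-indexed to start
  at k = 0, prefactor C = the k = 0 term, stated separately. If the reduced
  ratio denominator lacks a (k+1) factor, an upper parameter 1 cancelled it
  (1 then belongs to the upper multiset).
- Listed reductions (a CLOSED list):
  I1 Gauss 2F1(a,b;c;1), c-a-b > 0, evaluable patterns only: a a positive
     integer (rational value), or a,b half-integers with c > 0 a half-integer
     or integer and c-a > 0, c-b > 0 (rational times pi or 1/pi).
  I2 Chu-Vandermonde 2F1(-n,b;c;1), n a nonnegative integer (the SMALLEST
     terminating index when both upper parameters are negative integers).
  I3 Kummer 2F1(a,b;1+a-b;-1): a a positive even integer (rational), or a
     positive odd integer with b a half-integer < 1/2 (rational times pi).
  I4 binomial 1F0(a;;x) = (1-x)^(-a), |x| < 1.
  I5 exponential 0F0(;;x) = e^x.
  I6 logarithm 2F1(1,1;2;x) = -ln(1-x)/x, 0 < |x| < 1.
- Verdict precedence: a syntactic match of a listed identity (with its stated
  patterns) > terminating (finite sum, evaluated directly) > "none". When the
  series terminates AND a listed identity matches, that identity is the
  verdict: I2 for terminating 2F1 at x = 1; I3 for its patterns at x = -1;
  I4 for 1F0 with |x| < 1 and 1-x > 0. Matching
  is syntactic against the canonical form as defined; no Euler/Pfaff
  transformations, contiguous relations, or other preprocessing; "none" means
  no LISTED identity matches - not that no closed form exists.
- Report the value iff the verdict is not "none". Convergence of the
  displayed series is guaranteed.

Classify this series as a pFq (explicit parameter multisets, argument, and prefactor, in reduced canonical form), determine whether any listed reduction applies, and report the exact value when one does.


x = \frac{1}{3} here; the reduced form reads 0F0, upper {-}, lower {-}, C = -\frac{11}{2}. Verdict: this is exponential (I5) (the 0F0 exponential series at x = \frac{1}{3}). Hence: \left(-\frac{11}{2}\right) \cdot e^{\frac{1}{3}}.

Key step: x = \frac{1}{3} and the two k-th powers (C = -11/2, x = 1/3) combine into one argument.
Term ratio: r(k) = \frac{1}{3} * 1 / [(k+1)] - rational; roots negated = parameters, x = \frac{1}{3}, C = -\frac{11}{2}.


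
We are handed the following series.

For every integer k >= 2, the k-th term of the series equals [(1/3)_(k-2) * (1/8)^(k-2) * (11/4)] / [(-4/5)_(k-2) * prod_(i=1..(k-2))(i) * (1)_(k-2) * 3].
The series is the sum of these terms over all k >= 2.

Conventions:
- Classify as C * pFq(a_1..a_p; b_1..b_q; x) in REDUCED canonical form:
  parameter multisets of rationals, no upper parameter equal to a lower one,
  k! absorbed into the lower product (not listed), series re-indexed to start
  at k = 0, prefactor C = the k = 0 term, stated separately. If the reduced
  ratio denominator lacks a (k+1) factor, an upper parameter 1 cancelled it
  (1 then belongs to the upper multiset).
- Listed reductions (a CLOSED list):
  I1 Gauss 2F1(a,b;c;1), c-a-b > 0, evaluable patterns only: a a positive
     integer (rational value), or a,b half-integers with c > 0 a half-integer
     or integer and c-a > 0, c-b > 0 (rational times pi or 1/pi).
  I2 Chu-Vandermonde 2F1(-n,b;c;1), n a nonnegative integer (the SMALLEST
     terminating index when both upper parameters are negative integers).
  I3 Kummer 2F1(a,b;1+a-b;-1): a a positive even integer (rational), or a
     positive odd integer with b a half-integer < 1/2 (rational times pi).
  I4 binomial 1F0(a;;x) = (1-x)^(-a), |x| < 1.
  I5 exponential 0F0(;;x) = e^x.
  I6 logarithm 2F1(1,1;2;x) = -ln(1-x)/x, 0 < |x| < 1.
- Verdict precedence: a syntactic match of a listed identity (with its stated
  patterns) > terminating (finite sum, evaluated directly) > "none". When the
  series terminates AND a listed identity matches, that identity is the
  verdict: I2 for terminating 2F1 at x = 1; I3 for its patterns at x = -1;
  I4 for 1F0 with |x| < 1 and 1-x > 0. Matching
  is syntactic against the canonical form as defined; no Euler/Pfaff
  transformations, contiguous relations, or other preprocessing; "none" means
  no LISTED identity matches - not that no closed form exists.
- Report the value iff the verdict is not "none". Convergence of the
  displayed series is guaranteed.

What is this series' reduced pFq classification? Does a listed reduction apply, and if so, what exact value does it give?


Canonical form: C = 11/12 times 1F2 with upper {1/3}, lower {-4/5, 1}, x = 1/8. Verdict: no listed reduction: x = 1/8 and upper {1/3} fail every I1-I6 pattern.

Key observation: x = (1/8) and the constant factors (prefactor 11/12) combine into one prefactor.
Consecutive-term ratio: r(k) = (1/8) * (k+1/3) / [(k-4/5) (k+1) (k+1)] - rational in k, leading ratio (1/8); with t_0 = 11/12, classification follows.


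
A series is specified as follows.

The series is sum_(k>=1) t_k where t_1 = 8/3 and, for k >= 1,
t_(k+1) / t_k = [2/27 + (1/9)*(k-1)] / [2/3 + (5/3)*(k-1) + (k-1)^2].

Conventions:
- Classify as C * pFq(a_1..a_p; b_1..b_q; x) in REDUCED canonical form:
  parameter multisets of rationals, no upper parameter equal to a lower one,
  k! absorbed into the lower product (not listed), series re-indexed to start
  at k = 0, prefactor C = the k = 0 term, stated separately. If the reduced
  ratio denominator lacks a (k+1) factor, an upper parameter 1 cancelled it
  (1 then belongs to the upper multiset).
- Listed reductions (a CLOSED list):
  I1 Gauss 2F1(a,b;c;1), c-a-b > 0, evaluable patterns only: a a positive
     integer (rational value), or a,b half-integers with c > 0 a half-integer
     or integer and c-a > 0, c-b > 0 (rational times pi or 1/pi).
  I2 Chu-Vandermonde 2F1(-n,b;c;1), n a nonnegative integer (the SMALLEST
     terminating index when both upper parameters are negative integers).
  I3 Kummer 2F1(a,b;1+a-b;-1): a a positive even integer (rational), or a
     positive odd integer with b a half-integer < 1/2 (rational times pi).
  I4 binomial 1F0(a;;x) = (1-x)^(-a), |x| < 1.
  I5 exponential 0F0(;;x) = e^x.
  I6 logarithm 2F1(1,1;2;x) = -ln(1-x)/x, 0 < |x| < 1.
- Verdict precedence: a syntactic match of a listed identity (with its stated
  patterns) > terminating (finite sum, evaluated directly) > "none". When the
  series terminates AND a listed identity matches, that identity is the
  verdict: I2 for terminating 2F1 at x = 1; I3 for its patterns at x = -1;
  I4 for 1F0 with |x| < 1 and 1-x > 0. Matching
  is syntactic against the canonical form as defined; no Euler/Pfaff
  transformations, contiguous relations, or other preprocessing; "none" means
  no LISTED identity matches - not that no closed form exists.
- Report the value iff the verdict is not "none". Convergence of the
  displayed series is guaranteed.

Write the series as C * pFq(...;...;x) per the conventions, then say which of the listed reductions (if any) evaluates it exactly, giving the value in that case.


Key step: t_0 being 8/3, factor the ratio over Q (C = 8/3): negated roots = parameters.
Consecutive-term ratio: r(k) = (1/9) * 1 / [(k+1)] - rational; roots negated = parameters, x = (1/9), C = 8/3.

Classification (C = 8/3): 0F0 with upper {-}, lower {-}, argument x = 1/9. Verdict (x = 1/9): exponential (I5) applies (the 0F0 exponential series at x = 1/9). Its exact value is (8/3) * e^(1/9).


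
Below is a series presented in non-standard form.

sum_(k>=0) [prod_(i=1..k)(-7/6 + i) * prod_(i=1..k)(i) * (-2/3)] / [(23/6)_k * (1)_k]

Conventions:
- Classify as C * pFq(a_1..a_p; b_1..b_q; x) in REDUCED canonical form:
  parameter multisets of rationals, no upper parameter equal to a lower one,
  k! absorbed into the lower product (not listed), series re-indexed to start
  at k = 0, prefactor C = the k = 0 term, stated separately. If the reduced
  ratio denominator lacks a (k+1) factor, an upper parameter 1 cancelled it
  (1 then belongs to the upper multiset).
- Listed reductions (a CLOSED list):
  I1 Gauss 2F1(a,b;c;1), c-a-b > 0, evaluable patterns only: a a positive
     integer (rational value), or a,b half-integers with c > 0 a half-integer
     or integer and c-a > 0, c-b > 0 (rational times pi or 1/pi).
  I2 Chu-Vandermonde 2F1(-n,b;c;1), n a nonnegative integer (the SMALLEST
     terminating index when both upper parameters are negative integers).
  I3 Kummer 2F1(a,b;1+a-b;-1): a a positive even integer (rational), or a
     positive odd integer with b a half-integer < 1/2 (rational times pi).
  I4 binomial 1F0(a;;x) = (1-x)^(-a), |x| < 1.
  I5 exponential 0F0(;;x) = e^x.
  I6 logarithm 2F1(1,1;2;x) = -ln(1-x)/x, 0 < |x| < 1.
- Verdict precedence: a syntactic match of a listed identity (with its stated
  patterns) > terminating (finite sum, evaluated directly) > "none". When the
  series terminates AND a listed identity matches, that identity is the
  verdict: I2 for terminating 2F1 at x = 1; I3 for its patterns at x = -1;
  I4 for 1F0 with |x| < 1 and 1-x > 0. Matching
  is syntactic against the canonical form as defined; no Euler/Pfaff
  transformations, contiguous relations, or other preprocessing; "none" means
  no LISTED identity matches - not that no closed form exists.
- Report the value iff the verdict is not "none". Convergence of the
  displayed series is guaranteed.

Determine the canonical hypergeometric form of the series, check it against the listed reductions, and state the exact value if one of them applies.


The series (x = 1) is 2F1: upper {-1/6, 1}, lower {23/6}, prefactor -2/3. Verdict: the Gauss summation I1 matches (x = 1: the Gamma ratio telescopes since c-a-b = 3 > 0 and a = 1 in Z>0). Value: -17/27.

Structural cue: x = 1 and (1)_k (C = -2/3, x = 1) is k! itself.
Consecutive-term ratio: r(k) = 1 * (k-1/6) (k+1) / [(k+23/6) (k+1)] - rational in k. x = 1; t_0 = -2/3; negate the roots.


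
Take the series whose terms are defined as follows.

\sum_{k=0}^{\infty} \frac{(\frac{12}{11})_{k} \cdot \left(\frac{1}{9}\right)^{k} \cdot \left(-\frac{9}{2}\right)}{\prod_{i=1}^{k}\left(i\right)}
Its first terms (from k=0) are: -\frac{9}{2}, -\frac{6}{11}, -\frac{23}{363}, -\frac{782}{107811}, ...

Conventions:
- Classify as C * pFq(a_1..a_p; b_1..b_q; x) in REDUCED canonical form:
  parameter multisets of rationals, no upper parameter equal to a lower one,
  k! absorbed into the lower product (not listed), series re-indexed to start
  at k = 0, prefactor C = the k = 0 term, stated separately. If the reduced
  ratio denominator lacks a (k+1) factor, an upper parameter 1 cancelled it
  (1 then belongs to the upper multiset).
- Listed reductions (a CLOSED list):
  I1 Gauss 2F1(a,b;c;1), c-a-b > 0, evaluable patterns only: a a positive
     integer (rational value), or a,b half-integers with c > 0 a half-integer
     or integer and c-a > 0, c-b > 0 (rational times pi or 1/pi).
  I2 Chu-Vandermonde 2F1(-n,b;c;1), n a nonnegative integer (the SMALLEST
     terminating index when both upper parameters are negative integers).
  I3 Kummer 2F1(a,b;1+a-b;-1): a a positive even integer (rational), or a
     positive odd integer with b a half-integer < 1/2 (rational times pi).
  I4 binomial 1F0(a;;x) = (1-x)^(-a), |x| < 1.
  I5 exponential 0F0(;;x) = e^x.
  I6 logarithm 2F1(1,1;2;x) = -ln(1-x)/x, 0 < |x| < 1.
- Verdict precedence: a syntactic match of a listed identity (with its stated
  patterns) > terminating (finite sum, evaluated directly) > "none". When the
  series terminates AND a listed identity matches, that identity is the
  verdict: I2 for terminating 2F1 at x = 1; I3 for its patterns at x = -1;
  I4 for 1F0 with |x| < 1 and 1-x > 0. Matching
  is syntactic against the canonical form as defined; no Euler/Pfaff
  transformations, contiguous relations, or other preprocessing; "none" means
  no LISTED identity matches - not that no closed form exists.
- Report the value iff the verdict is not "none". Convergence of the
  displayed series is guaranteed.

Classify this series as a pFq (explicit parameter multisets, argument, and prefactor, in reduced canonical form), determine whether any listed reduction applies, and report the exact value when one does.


Canonical form: C = -\frac{9}{2} times 1F0 with upper {\frac{12}{11}}, lower {-}, x = \frac{1}{9}. Verdict: the I4 binomial reduction applies (the 1F0 binomial series: exponent -12/11, x = \frac{1}{9}). Its exact value is \left(-\frac{9}{2}\right) \cdot \left(\frac{8}{9}\right)^{-\frac{12}{11}}.

Key step: with t_0 = -\frac{9}{2}, the product of the first k integers (C = -9/2) is k!.
Adjacent-term ratio: r(k) = \frac{1}{9} * (k+\frac{12}{11}) / [(k+1)] - rational in k. x = \frac{1}{9}; t_0 = -\frac{9}{2}; negate the roots.


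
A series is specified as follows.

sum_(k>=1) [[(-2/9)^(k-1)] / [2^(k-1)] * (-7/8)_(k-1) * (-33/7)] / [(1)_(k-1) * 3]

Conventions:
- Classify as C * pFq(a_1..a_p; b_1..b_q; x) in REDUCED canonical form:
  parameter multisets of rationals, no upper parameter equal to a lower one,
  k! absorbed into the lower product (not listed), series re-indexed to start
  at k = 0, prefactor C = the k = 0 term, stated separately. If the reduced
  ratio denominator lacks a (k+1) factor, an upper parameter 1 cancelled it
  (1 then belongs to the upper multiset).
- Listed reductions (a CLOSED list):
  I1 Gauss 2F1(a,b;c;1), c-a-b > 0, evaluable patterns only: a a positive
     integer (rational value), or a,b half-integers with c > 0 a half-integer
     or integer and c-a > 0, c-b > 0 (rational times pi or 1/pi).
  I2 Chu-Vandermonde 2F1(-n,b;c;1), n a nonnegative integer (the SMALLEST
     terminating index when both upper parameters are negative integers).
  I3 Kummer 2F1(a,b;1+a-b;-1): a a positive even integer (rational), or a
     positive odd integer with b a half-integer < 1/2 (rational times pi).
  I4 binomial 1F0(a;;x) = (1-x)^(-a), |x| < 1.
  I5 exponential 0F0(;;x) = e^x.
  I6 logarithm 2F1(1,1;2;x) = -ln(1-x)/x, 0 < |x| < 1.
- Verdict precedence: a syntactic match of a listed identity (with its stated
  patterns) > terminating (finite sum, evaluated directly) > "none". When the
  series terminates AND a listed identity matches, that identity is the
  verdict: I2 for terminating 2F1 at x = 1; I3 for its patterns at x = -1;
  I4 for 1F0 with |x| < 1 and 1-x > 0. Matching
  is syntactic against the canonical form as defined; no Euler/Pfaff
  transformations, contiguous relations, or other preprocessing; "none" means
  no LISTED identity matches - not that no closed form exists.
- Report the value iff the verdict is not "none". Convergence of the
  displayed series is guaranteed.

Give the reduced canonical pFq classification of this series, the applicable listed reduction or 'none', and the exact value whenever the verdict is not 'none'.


At argument -1/9: a 1F0 with upper {-7/8}, lower {-}, scaled by C = -11/7. Verdict at x = -1/9: the binomial series (I4) matches (the 1F0 binomial series: exponent 7/8, x = -1/9). Sum: (-11/7) * (10/9)^(7/8).

Structural cue: t_0 = -11/7 here, and the constant factors (C = -11/7, x = -1/9) combine into one prefactor.
Ratio: r(k) = (-1/9) * (k-7/8) / [(k+1)] - rational in k, leading ratio (-1/9); with t_0 = -11/7, classification follows.


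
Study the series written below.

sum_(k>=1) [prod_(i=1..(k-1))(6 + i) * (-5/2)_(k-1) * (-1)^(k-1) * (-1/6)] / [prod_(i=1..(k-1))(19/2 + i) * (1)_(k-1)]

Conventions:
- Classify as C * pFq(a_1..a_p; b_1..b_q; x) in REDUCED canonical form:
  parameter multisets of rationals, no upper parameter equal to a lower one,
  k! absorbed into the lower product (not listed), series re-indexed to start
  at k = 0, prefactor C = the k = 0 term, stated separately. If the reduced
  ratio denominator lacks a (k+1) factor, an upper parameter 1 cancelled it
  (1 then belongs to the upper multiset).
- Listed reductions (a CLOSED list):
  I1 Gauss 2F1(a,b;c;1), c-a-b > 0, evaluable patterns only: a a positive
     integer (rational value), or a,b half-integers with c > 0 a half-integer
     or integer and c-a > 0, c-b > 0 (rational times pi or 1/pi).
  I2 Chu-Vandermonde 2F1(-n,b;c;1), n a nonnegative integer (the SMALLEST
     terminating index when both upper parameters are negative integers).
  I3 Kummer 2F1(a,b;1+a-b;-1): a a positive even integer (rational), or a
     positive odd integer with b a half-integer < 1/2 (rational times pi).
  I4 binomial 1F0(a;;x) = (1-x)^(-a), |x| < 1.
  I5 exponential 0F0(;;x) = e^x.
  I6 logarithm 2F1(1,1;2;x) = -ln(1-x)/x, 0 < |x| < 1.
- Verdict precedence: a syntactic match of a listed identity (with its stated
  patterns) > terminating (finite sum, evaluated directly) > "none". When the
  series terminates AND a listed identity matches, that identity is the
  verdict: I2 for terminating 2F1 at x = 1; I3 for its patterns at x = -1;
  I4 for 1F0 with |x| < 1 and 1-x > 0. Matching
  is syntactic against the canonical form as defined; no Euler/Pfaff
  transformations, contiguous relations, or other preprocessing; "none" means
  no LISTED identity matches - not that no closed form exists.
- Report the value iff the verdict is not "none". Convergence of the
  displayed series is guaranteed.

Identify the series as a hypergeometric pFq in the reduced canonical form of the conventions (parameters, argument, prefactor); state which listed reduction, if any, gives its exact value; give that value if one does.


x = -1 here; the reduced form reads 2F1, upper {-5/2, 7}, lower {21/2}, C = -1/6. Verdict: this is Kummer (I3) (x = -1; c = 21/2 equals 1+a-b for upper {-5/2, 7}: listed pattern). Exact value: (-1616615/8388608) * pi.

First insight: from the first term -1/6: (1)_k (prefactor -1/6) is k! itself.
Adjacent-term ratio: r(k) = (-1) * (k-5/2) (k+7) / [(k+21/2) (k+1)] - rational in k, leading ratio (-1); with t_0 = -1/6, classification follows.


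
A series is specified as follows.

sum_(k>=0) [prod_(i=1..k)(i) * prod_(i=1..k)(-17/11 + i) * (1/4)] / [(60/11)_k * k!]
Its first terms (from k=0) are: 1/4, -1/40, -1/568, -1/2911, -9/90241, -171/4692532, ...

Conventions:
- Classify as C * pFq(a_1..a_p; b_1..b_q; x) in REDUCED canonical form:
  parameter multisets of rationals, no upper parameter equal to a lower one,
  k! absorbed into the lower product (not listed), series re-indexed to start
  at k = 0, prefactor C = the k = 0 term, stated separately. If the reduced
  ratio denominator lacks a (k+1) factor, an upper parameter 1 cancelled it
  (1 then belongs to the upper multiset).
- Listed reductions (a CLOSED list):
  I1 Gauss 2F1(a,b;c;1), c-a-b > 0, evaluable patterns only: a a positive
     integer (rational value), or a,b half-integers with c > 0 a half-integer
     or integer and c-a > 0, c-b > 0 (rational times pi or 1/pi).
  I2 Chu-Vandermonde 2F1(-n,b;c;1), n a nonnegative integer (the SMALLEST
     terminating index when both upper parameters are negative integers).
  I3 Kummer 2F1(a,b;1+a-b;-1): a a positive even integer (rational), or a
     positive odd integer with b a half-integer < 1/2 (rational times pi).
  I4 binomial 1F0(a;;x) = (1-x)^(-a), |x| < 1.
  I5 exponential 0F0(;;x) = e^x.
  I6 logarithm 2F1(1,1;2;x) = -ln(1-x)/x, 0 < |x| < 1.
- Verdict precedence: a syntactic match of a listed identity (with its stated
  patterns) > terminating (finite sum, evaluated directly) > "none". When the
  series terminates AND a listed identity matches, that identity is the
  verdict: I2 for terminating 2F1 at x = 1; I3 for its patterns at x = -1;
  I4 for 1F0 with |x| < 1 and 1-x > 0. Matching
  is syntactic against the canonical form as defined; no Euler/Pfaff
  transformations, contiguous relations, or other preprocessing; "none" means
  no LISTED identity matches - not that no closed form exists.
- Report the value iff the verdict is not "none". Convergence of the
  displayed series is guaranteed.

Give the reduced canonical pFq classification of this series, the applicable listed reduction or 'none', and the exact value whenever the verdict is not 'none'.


At argument 1: a 2F1 with upper {-6/11, 1}, lower {60/11}, scaled by C = 1/4. Verdict (x = 1): the Gauss summation I1 applies (x = 1: the Gamma ratio telescopes since c-a-b = 5 > 0 and a = 1 in Z>0). Sum: 49/220.

Structural cue: t_0 being 1/4, the running product (prefactor 1/4) telescopes to a rising factorial.
Step ratio: r(k) = 1 * (k-6/11) (k+1) / [(k+60/11) (k+1)] - rational; roots negated = parameters, x = 1, C = 1/4.


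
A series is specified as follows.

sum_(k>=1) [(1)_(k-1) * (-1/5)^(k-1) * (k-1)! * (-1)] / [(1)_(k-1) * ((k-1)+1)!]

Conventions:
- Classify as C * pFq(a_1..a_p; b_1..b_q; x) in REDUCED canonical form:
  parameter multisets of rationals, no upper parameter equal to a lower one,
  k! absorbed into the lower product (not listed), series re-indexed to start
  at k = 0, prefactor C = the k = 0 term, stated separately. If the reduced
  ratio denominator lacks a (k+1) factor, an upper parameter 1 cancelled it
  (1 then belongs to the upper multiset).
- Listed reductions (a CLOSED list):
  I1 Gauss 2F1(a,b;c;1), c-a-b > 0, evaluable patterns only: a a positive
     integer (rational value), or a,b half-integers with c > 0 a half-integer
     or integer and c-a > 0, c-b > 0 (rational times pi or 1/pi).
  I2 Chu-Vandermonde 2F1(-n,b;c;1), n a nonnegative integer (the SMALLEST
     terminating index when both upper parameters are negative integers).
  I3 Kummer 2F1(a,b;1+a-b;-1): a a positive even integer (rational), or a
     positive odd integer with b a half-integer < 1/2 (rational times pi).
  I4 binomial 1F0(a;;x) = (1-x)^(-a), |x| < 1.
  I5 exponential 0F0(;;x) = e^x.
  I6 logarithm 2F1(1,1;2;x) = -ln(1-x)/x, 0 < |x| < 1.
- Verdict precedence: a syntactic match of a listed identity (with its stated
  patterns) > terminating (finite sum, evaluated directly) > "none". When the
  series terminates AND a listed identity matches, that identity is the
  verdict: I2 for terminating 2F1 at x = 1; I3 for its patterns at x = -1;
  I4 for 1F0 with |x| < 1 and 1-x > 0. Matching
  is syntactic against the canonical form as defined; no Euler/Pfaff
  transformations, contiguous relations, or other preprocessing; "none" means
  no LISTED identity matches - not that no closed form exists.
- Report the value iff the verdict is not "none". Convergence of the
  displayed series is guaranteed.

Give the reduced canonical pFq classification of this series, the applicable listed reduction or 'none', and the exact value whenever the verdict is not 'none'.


Key observation: t_0 = -1 here, and the denominator's factorial ratio (C = -1, x = -1/5) is a lower Pochhammer.
Step ratio: r(k) = (-1/5) * (k+1) (k+1) / [(k+2) (k+1)] ; factor over Q: parameters, x = (-1/5), and C = -1.

Classification (C = -1): 2F1 with upper {1, 1}, lower {2}, argument x = -1/5. Verdict: this is the logarithmic series (I6) (the logarithm: parameters (1,1;2), x = -1/5). Hence: (-5) * ln(6/5).


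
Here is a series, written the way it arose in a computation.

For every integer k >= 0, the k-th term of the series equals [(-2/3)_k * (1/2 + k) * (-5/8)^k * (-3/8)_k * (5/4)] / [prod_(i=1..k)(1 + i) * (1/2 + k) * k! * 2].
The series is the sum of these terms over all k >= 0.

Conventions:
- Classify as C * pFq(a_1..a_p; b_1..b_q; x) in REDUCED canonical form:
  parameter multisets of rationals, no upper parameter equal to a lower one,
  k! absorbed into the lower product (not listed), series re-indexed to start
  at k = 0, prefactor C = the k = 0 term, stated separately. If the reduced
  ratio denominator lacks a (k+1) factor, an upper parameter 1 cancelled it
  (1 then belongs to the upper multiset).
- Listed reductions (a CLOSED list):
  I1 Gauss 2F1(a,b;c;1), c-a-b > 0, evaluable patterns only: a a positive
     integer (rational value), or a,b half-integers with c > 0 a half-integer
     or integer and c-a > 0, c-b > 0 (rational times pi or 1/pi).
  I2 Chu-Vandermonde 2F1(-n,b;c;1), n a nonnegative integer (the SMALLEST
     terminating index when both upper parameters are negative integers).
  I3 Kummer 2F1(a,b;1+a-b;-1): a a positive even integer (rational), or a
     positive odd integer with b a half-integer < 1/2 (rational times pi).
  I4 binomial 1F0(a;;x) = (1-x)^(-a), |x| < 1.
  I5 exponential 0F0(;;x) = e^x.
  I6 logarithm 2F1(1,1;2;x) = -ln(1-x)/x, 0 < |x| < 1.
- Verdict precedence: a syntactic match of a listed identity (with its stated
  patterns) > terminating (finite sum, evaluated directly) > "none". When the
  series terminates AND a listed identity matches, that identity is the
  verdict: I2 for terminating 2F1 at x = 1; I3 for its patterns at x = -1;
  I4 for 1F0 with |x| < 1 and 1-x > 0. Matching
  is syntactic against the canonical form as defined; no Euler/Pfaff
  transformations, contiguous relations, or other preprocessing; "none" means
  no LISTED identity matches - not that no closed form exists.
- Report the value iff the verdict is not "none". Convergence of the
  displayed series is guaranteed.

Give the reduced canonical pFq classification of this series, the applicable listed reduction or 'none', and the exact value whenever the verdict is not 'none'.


At argument -5/8: a 2F1 with upper {-2/3, -3/8}, lower {2}, scaled by C = 5/8. Verdict: none. No listed pattern accepts 2F1(-2/3, -3/8; 2; -5/8).

Structural cue: t_0 = 5/8 here, and the lower running product (prefactor 5/8) is a rising factorial.
Adjacent-term ratio: r(k) = (-5/8) * (k-2/3) (k-3/8) / [(k+2) (k+1)] - rational; roots negated = parameters, x = (-5/8), C = 5/8.


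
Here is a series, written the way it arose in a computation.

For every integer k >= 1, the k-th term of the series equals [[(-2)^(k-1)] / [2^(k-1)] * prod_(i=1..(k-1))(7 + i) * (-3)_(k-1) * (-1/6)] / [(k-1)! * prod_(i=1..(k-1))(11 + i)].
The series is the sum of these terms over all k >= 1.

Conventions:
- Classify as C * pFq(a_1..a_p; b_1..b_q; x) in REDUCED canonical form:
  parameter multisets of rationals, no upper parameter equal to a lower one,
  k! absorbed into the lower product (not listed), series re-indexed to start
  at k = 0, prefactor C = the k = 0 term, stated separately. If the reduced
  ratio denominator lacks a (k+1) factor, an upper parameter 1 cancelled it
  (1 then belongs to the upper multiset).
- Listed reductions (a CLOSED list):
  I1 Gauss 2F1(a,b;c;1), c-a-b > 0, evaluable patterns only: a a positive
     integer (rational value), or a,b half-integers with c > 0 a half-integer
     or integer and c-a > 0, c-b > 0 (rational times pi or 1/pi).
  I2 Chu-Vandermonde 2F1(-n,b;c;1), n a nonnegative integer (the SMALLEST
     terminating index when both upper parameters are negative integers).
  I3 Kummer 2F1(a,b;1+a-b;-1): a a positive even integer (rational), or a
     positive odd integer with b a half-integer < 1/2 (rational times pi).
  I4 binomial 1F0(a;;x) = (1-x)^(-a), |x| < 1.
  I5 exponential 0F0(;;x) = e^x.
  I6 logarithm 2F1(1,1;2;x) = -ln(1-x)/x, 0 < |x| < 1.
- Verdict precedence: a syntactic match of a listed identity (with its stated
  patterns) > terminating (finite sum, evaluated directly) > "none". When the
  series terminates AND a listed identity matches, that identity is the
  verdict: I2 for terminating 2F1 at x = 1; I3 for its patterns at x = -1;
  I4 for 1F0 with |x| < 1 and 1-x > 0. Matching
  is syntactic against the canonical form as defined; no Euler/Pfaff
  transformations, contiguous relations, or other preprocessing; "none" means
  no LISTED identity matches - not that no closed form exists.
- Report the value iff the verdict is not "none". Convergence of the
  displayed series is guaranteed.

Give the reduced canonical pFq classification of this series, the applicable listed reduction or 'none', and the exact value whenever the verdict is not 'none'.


With C = -1/6: the canonical form is 2F1(-3, 8; 12; -1). Verdict: Kummer (I3) fires (x = -1; c = 12 equals 1+a-b for upper {-3, 8}: listed pattern). Sum: -11/14.

Key step: t_0 = -1/6 here, and the two k-th powers (C = -1/6, x = -1) combine into one argument.
Term ratio: r(k) = (-1) * (k-3) (k+8) / [(k+12) (k+1)] ; factor over Q: parameters, x = (-1), and C = -1/6.


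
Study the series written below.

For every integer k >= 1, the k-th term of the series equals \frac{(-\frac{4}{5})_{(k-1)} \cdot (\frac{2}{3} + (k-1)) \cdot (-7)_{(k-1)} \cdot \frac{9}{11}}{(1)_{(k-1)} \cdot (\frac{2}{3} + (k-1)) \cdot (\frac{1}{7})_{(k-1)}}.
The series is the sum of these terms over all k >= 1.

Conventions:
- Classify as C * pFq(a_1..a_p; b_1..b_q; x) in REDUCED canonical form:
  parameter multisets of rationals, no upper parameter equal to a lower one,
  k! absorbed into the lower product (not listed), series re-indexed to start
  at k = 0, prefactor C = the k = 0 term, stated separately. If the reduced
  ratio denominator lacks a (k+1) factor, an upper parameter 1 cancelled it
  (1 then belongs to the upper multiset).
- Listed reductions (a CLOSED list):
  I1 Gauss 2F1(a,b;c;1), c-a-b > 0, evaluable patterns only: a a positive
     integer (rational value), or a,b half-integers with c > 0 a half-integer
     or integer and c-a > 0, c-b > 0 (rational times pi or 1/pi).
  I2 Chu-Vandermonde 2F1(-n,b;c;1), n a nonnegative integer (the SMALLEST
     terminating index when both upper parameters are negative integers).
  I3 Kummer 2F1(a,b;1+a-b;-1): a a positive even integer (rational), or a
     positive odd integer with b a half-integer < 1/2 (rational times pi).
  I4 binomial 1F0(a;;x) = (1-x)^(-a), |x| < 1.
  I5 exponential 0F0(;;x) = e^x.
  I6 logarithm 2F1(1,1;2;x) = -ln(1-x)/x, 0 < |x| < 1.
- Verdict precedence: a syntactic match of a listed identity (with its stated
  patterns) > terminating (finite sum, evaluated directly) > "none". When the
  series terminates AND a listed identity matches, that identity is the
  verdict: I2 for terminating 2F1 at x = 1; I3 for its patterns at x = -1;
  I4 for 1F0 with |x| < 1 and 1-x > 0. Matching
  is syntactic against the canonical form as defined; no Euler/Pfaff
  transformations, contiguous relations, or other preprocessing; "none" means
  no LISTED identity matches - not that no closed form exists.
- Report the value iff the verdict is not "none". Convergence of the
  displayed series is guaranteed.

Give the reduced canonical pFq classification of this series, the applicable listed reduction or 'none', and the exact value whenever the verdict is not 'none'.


Reduced: x = 1, 2F1, upper = {-7, -\frac{4}{5}}, lower = {\frac{1}{7}}, C = \frac{9}{11}. Verdict: this is the Chu-Vandermonde identity I2 (terminating 2F1 at x = 1 with n = 7, b = -4/5, c = \frac{1}{7}). Exact value: \frac{132056858466}{5358203125}.

The tell: with t_0 = \frac{9}{11}, striking the common factor k + 2/3 reduces the term (C = 9/11, x = 1).
Term ratio: r(k) = 1 * (k-7) (k-\frac{4}{5}) / [(k+\frac{1}{7}) (k+1)] - rational in k, leading ratio 1; with t_0 = \frac{9}{11}, classification follows.


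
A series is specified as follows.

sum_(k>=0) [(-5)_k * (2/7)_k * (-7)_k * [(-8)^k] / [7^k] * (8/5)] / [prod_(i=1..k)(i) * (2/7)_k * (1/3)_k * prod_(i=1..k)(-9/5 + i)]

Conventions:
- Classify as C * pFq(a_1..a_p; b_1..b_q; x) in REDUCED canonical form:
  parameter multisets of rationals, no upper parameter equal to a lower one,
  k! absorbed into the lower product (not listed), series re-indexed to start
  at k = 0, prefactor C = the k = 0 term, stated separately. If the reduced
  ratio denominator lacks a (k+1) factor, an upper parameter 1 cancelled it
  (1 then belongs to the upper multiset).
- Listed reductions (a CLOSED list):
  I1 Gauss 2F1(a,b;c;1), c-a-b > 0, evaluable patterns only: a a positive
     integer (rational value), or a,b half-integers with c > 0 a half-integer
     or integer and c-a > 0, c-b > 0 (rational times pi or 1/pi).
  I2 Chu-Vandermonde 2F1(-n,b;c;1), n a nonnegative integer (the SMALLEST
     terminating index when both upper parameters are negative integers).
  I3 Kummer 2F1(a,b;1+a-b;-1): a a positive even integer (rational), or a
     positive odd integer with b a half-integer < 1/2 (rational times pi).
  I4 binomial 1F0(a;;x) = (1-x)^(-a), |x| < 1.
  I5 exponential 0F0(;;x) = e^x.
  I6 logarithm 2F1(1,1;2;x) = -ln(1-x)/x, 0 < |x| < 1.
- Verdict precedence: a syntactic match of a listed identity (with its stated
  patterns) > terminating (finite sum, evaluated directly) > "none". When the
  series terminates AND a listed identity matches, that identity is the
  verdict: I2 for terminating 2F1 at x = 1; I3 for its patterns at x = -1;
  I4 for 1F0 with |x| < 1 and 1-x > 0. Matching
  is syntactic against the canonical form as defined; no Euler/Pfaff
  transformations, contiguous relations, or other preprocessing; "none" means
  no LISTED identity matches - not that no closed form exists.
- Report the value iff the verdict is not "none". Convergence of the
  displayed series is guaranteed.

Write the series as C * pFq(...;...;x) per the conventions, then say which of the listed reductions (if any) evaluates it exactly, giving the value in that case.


Prefactor 8/5, argument -8/7: 2F2 with upper {-7, -5} over lower {-4/5, 1/3}. Verdict: terminating at k = 5: the factor (-5)_k kills every later term; summing the 6 survivors is exact. Hence: 67598332408/12017005.

The tell: t_0 being 8/5, the two geometric factors (C = 8/5) combine into one argument.
Term ratio: r(k) = (-8/7) * (k-7) (k-5) / [(k-4/5) (k+1/3) (k+1)] - rational in k, leading ratio (-8/7); with t_0 = 8/5, classification follows.


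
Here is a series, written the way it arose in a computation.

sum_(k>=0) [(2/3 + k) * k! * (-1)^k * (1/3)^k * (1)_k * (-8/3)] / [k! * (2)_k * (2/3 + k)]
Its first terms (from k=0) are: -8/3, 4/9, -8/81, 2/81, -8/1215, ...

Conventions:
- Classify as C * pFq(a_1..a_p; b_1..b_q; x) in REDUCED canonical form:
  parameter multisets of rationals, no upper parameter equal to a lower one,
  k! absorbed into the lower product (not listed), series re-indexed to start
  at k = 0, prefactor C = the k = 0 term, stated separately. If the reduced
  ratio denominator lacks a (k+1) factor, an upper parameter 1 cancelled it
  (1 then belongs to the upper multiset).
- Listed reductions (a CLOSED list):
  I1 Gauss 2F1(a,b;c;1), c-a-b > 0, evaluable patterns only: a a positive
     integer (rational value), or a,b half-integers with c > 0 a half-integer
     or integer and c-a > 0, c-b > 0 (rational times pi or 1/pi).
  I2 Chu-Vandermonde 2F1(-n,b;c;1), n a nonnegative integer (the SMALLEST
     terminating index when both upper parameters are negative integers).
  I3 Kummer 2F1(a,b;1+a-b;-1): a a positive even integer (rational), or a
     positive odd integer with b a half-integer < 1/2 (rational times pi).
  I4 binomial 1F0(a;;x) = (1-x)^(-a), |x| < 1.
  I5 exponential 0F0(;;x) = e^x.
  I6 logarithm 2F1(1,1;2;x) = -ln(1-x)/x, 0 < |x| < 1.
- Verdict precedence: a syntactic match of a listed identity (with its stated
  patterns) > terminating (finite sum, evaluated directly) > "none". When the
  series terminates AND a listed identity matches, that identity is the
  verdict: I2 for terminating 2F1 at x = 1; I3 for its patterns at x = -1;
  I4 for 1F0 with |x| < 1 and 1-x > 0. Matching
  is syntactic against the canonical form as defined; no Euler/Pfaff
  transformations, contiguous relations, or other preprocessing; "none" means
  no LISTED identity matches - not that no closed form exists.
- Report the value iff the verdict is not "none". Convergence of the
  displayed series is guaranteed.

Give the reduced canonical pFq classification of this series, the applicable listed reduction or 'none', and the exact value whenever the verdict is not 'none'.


Key observation: from the first term -8/3: k + 2/3 divides numerator and denominator alike; C = -8/3 after cancelling.
Term ratio: r(k) = (-1/3) * (k+1) (k+1) / [(k+2) (k+1)] ; factor over Q: parameters, x = (-1/3), and C = -8/3.

Classification (C = -8/3): 2F1 with upper {1, 1}, lower {2}, argument x = -1/3. Verdict: logarithm (I6) matches (the logarithm: parameters (1,1;2), x = -1/3). Hence: (-8) * ln(4/3).


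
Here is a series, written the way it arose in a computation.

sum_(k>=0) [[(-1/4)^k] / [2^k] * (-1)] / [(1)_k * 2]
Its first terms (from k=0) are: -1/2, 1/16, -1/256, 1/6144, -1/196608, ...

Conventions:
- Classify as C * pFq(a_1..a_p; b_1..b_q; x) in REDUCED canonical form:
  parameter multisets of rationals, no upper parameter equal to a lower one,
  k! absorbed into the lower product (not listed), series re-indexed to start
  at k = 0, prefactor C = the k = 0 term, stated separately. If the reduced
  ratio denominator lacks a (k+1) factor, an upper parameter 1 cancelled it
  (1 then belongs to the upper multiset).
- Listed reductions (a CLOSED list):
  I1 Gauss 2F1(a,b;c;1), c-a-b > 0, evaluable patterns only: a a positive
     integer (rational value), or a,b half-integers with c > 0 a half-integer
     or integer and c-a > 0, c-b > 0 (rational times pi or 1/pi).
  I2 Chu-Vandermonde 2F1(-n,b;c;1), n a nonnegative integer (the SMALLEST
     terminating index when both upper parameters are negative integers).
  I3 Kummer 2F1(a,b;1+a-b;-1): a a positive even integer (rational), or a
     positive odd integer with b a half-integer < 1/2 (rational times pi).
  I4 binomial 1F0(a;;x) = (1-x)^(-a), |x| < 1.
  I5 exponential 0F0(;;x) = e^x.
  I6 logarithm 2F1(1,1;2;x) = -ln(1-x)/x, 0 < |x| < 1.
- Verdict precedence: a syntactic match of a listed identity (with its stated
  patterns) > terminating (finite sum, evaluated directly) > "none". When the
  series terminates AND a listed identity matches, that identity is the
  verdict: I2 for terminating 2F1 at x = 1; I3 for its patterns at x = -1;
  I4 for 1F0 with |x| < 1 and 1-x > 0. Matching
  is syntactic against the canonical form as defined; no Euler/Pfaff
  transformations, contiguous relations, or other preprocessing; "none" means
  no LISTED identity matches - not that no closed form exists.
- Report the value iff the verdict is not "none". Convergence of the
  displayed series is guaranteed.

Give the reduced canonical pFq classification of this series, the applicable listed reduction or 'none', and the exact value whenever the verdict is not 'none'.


x = -1/8 here; the reduced form reads 0F0, upper {-}, lower {-}, C = -1/2. Verdict: exponential (I5) fires (the 0F0 exponential series at x = -1/8). Sum: (-1/2) * e^(-1/8).

Key observation: x = (-1/8) and (1)_k (C = -1/2) is k! itself.
Step ratio: r(k) = (-1/8) * 1 / [(k+1)] - rational in k, leading ratio (-1/8); with t_0 = -1/2, classification follows.
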